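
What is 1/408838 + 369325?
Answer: 150994094351/408838 ≈ 3.6933e+5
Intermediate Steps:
1/408838 + 369325 = 150994094351/408838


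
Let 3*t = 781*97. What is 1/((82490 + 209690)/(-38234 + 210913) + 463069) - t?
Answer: -2019241825972810/79962584031 ≈ -25252.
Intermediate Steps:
t = 75757/3 (t = (781*97)/3 = (1/3)*75757 = 75757/3 ≈ 25252.)
1/((82490 + 209690)/(-38234 + 210913) + 463069) - t = 1/((82490 + 209690)/(-38234 + 210913) + 463069) - 1*75757/3 = 1/(292180/172679 + 463069) - 75757/3 = 1/(79962584031/172679) - 75757/3 = 172679/79962584031 - 75757/3 = -2019241825972810/79962584031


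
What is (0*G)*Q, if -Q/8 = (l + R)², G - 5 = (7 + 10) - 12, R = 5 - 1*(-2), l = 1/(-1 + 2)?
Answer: 0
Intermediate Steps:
l = 1 (l = 1/1 = 1)
R = 7 (R = 5 + 2 = 7)
G = 10 (G = 5 + ((7 + 10) - 12) = 5 + (17 - 12) = 5 + 5 = 10)
Q = -512 (Q = -8*(1 + 7)² = -8*8² = -8*64 = -512)
(0*G)*Q = (0*10)*(-512) = 0*(-512) = 0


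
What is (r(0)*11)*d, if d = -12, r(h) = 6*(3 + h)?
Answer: -2376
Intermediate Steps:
r(h) = 18 + 6*h
(r(0)*11)*d = ((18 + 6*0)*11)*(-12) = ((18 + 0)*11)*(-12) = (18*11)*(-12) = 198*(-12) = -2376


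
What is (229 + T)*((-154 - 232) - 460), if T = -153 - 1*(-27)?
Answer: -87138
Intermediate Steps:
T = -126 (T = -153 + 27 = -126)
(229 + T)*((-154 - 232) - 460) = (229 - 126)*((-154 - 232) - 460) = 103*(-386 - 460) = 103*(-846) = -87138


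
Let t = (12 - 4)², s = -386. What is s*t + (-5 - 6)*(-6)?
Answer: -24638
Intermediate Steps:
t = 64 (t = 8² = 64)
s*t + (-5 - 6)*(-6) = -386*64 + (-5 - 6)*(-6) = -24704 - 11*(-6) = -24704 + 66 = -24638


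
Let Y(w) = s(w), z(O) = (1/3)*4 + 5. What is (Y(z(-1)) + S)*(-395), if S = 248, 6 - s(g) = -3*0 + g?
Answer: -293485/3 ≈ -97828.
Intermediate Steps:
s(g) = 6 - g (s(g) = 6 - (-3*0 + g) = 6 - (0 + g) = 6 - g)
z(O) = 19/3 (z(O) = (1*(⅓))*4 + 5 = (⅓)*4 + 5 = 4/3 + 5 = 19/3)
Y(w) = 6 - w
(Y(z(-1)) + S)*(-395) = ((6 - 1*19/3) + 248)*(-395) = ((6 - 19/3) + 248)*(-395) = (-⅓ + 248)*(-395) = (743/3)*(-395) = -293485/3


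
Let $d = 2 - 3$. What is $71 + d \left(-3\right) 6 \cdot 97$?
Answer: $1817$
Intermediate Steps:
$d = -1$
$71 + d \left(-3\right) 6 \cdot 97 = 71 + \left(-1\right) \left(-3\right) 6 \cdot 97 = 71 + 3 \cdot 6 \cdot 97 = 71 + 18 \cdot 97 = 71 + 1746 = 1817$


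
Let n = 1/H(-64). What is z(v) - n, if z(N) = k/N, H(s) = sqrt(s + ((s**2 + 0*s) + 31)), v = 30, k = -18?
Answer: -3/5 - sqrt(4063)/4063 ≈ -0.61569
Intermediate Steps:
H(s) = sqrt(31 + s + s**2) (H(s) = sqrt(s + ((s**2 + 0) + 31)) = sqrt(s + (s**2 + 31)) = sqrt(s + (31 + s**2)) = sqrt(31 + s + s**2))
n = sqrt(4063)/4063 (n = 1/(sqrt(31 - 64 + (-64)**2)) = 1/(sqrt(31 - 64 + 4096)) = 1/(sqrt(4063)) = sqrt(4063)/4063 ≈ 0.015688)
z(N) = -18/N
z(v) - n = -18/30 - sqrt(4063)/4063 = -18*1/30 - sqrt(4063)/4063 = -3/5 - sqrt(4063)/4063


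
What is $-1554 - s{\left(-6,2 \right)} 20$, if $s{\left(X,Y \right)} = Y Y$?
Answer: $-1634$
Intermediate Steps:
$s{\left(X,Y \right)} = Y^{2}$
$-1554 - s{\left(-6,2 \right)} 20 = -1554 - 2^{2} \cdot 20 = -1554 - 4 \cdot 20 = -1554 - 80 = -1634$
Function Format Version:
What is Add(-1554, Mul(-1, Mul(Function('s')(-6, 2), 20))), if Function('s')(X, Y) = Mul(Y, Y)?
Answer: -1634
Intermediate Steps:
Function('s')(X, Y) = Pow(Y, 2)
Add(-1554, Mul(-1, Mul(Function('s')(-6, 2), 20))) = Add(-1554, Mul(-1, Mul(Pow(2, 2), 20))) = Add(-1554, Mul(-1, Mul(4, 20))) = Add(-1554, Mul(-1, 80)) = Add(-1554, -80) = -1634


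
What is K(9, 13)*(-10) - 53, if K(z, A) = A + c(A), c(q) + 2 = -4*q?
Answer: 357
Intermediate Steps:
c(q) = -2 - 4*q
K(z, A) = -2 - 3*A (K(z, A) = A + (-2 - 4*A) = -2 - 3*A)
K(9, 13)*(-10) - 53 = (-2 - 3*13)*(-10) - 53 = (-2 - 39)*(-10) - 53 = -41*(-10) - 53 = 410 - 53 = 357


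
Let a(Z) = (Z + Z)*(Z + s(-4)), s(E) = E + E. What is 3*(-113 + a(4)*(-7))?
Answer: 333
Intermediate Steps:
s(E) = 2*E
a(Z) = 2*Z*(-8 + Z) (a(Z) = (Z + Z)*(Z + 2*(-4)) = (2*Z)*(Z - 8) = (2*Z)*(-8 + Z) = 2*Z*(-8 + Z))
3*(-113 + a(4)*(-7)) = 3*(-113 + (2*4*(-8 + 4))*(-7)) = 3*(-113 + (2*4*(-4))*(-7)) = 3*(-113 - 32*(-7)) = 3*(-113 + 224) = 3*111 = 333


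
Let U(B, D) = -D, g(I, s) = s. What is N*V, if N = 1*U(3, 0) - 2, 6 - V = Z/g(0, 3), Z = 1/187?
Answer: -6730/561 ≈ -11.996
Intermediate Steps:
Z = 1/187 ≈ 0.0053476
V = 3365/561 (V = 6 - 1/(187*3) = 6 - 1*1/561 = 6 - 1/561 = 3365/561 ≈ 5.9982)
N = -2 (N = 1*(-1*0) - 2 = 1*0 - 2 = 0 - 2 = -2)
N*V = -2*3365/561 = -6730/561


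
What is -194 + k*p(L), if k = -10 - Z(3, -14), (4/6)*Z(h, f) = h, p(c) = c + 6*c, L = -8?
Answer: 618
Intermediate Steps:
p(c) = 7*c
Z(h, f) = 3*h/2
k = -29/2 (k = -10 - 3*3/2 = -10 - 1*9/2 = -10 - 9/2 = -29/2 ≈ -14.500)
-194 + k*p(L) = -194 - 203*(-8)/2 = -194 - 29/2*(-56) = -194 + 812 = 618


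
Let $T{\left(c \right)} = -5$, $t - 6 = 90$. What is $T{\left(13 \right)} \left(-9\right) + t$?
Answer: $141$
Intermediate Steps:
$t = 96$ ($t = 6 + 90 = 96$)
$T{\left(13 \right)} \left(-9\right) + t = \left(-5\right) \left(-9\right) + 96 = 45 + 96 = 141$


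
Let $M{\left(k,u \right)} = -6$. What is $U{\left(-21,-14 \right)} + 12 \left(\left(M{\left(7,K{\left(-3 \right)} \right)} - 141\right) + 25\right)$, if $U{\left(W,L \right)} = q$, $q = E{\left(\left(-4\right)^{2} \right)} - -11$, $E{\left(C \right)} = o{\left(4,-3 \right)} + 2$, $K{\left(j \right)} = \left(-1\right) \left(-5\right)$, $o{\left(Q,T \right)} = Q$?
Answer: $-1447$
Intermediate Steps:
$K{\left(j \right)} = 5$
$E{\left(C \right)} = 6$ ($E{\left(C \right)} = 4 + 2 = 6$)
$q = 17$ ($q = 6 - -11 = 6 + 11 = 17$)
$U{\left(W,L \right)} = 17$
$U{\left(-21,-14 \right)} + 12 \left(\left(M{\left(7,K{\left(-3 \right)} \right)} - 141\right) + 25\right) = 17 + 12 \left(\left(-6 - 141\right) + 25\right) = 17 + 12 \left(-147 + 25\right) = 17 + 12 \left(-122\right) = 17 - 1464 = -1447$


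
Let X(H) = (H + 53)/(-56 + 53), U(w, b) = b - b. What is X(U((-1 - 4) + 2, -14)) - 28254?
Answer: -84815/3 ≈ -28272.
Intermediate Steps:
U(w, b) = 0
X(H) = -53/3 - H/3 (X(H) = (53 + H)/(-3) = (53 + H)*(-1/3) = -53/3 - H/3)
X(U((-1 - 4) + 2, -14)) - 28254 = (-53/3 - 1/3*0) - 28254 = (-53/3 + 0) - 28254 = -53/3 - 28254 = -84815/3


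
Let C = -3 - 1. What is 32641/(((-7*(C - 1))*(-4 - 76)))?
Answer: -4663/400 ≈ -11.658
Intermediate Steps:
C = -4
32641/(((-7*(C - 1))*(-4 - 76))) = 32641/(((-7*(-4 - 1))*(-4 - 76))) = 32641/((-7*(-5)*(-80))) = 32641/((35*(-80))) = 32641/(-2800) = 32641*(-1/2800) = -4663/400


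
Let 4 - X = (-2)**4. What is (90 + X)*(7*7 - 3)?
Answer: 3588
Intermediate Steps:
X = -12 (X = 4 - 1*(-2)**4 = 4 - 1*16 = 4 - 16 = -12)
(90 + X)*(7*7 - 3) = (90 - 12)*(7*7 - 3) = 78*(49 - 3) = 78*46 = 3588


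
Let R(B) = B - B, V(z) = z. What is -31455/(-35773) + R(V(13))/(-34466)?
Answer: 31455/35773 ≈ 0.87929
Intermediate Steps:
R(B) = 0
-31455/(-35773) + R(V(13))/(-34466) = -31455/(-35773) + 0/(-34466) = -31455*(-1/35773) + 0*(-1/34466) = 31455/35773 + 0 = 31455/35773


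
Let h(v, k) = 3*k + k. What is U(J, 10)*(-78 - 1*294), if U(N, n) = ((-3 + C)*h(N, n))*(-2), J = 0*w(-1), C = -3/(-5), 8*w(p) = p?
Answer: -71424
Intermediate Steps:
w(p) = p/8
C = ⅗ (C = -3*(-⅕) = ⅗ ≈ 0.60000)
h(v, k) = 4*k
J = 0 (J = 0*((⅛)*(-1)) = 0*(-⅛) = 0)
U(N, n) = 96*n/5 (U(N, n) = ((-3 + ⅗)*(4*n))*(-2) = -48*n/5*(-2) = 96*n/5)
U(J, 10)*(-78 - 1*294) = ((96/5)*10)*(-78 - 1*294) = 192*(-78 - 294) = 192*(-372) = -71424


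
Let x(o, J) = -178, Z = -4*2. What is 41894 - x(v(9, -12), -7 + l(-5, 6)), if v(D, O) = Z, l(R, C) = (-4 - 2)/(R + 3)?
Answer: 42072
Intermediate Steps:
l(R, C) = -6/(3 + R)
Z = -8
v(D, O) = -8
41894 - x(v(9, -12), -7 + l(-5, 6)) = 41894 - 1*(-178) = 41894 + 178 = 42072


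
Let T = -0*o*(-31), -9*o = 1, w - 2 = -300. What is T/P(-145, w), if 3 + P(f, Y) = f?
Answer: 0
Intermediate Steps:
w = -298 (w = 2 - 300 = -298)
o = -⅑ (o = -⅑*1 = -⅑ ≈ -0.11111)
P(f, Y) = -3 + f
T = 0 (T = -0*(-1)/9*(-31) = -35*0*(-31) = 0*(-31) = 0)
T/P(-145, w) = 0/(-3 - 145) = 0/(-148) = 0*(-1/148) = 0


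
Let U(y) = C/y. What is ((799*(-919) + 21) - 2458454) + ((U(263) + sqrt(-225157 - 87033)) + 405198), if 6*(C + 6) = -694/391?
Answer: -859945905869/308499 + I*sqrt(312190) ≈ -2.7875e+6 + 558.74*I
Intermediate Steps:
C = -7385/1173 (C = -6 + (-694/391)/6 = -6 + (-694*1/391)/6 = -6 + (1/6)*(-694/391) = -6 - 347/1173 = -7385/1173 ≈ -6.2958)
U(y) = -7385/(1173*y)
((799*(-919) + 21) - 2458454) + ((U(263) + sqrt(-225157 - 87033)) + 405198) = ((799*(-919) + 21) - 2458454) + ((-7385/1173/263 + sqrt(-225157 - 87033)) + 405198) = ((-734281 + 21) - 2458454) + ((-7385/1173*1/263 + sqrt(-312190)) + 405198) = (-734260 - 2458454) + ((-7385/308499 + I*sqrt(312190)) + 405198) = -3192714 + (125003170417/308499 + I*sqrt(312190)) = -859945905869/308499 + I*sqrt(312190)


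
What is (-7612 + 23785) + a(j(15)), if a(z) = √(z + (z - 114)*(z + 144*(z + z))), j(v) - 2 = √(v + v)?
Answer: 16173 + I*√(56064 + 31789*√30) ≈ 16173.0 + 479.77*I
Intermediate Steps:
j(v) = 2 + √2*√v (j(v) = 2 + √(v + v) = 2 + √(2*v) = 2 + √2*√v)
a(z) = √(z + 289*z*(-114 + z)) (a(z) = √(z + (-114 + z)*(z + 144*(2*z))) = √(z + (-114 + z)*(z + 288*z)) = √(z + (-114 + z)*(289*z)) = √(z + 289*z*(-114 + z)))
(-7612 + 23785) + a(j(15)) = (-7612 + 23785) + √((2 + √2*√15)*(-32945 + 289*(2 + √2*√15))) = 16173 + √((2 + √30)*(-32945 + 289*(2 + √30))) = 16173 + √((2 + √30)*(-32945 + (578 + 289*√30))) = 16173 + √((2 + √30)*(-32367 + 289*√30)) = 16173 + √((-32367 + 289*√30)*(2 + √30)) = 16173 + √(-32367 + 289*√30)*√(2 + √30)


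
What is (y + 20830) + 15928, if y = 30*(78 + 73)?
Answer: 41288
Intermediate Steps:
y = 4530 (y = 30*151 = 4530)
(y + 20830) + 15928 = (4530 + 20830) + 15928 = 25360 + 15928 = 41288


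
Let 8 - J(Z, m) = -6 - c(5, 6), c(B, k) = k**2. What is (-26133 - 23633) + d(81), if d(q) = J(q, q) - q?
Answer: -49797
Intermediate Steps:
J(Z, m) = 50 (J(Z, m) = 8 - (-6 - 1*6**2) = 8 - (-6 - 1*36) = 8 - (-6 - 36) = 8 - 1*(-42) = 8 + 42 = 50)
d(q) = 50 - q
(-26133 - 23633) + d(81) = (-26133 - 23633) + (50 - 1*81) = -49766 + (50 - 81) = -49766 - 31 = -49797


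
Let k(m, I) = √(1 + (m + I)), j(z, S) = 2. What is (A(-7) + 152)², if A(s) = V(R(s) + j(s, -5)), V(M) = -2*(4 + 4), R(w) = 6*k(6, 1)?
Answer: 18496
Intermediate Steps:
k(m, I) = √(1 + I + m) (k(m, I) = √(1 + (I + m)) = √(1 + I + m))
R(w) = 12*√2 (R(w) = 6*√(1 + 1 + 6) = 6*√8 = 6*(2*√2) = 12*√2)
V(M) = -16 (V(M) = -2*8 = -16)
A(s) = -16
(A(-7) + 152)² = (-16 + 152)² = 136² = 18496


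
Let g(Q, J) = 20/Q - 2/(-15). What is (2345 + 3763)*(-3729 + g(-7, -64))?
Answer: -797767916/35 ≈ -2.2793e+7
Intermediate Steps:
g(Q, J) = 2/15 + 20/Q (g(Q, J) = 20/Q - 2*(-1/15) = 20/Q + 2/15 = 2/15 + 20/Q)
(2345 + 3763)*(-3729 + g(-7, -64)) = (2345 + 3763)*(-3729 + (2/15 + 20/(-7))) = 6108*(-3729 + (2/15 + 20*(-1/7))) = 6108*(-3729 + (2/15 - 20/7)) = 6108*(-3729 - 286/105) = 6108*(-391831/105) = -797767916/35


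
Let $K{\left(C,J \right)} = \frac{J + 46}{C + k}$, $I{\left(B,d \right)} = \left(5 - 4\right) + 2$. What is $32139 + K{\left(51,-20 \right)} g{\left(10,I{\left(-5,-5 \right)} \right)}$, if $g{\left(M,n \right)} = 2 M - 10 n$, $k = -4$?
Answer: $\frac{1510273}{47} \approx 32133.0$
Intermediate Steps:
$I{\left(B,d \right)} = 3$ ($I{\left(B,d \right)} = 1 + 2 = 3$)
$g{\left(M,n \right)} = - 10 n + 2 M$
$K{\left(C,J \right)} = \frac{46 + J}{-4 + C}$ ($K{\left(C,J \right)} = \frac{J + 46}{C - 4} = \frac{46 + J}{-4 + C}$)
$32139 + K{\left(51,-20 \right)} g{\left(10,I{\left(-5,-5 \right)} \right)} = 32139 + \frac{46 - 20}{-4 + 51} \left(\left(-10\right) 3 + 2 \cdot 10\right) = 32139 + \frac{1}{47} \cdot 26 \left(-30 + 20\right) = 32139 + \frac{1}{47} \cdot 26 \left(-10\right) = 32139 + \frac{26}{47} \left(-10\right) = 32139 - \frac{260}{47} = \frac{1510273}{47}$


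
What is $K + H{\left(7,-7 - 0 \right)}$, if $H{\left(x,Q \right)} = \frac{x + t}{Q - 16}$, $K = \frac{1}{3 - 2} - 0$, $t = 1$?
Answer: $\frac{15}{23} \approx 0.65217$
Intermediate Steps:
$K = 1$ ($K = 1^{-1} + 0 = 1 + 0 = 1$)
$H{\left(x,Q \right)} = \frac{1 + x}{-16 + Q}$ ($H{\left(x,Q \right)} = \frac{x + 1}{Q - 16} = \frac{1 + x}{Q - 16} = \frac{1 + x}{-16 + Q}$)
$K + H{\left(7,-7 - 0 \right)} = 1 + \frac{1 + 7}{-16 - 7} = 1 + \frac{1}{-16 + \left(-7 + 0\right)} 8 = 1 + \frac{1}{-16 - 7} \cdot 8 = 1 + \frac{1}{-23} \cdot 8 = 1 - \frac{8}{23} = \frac{15}{23}$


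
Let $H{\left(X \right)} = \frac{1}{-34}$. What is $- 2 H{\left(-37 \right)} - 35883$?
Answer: $- \frac{610010}{17} \approx -35883.0$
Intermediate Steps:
$H{\left(X \right)} = - \frac{1}{34}$
$- 2 H{\left(-37 \right)} - 35883 = \left(-2\right) \left(- \frac{1}{34}\right) - 35883 = \frac{1}{17} - 35883 = - \frac{610010}{17}$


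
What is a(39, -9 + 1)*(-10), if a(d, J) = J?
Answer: 80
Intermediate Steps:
a(39, -9 + 1)*(-10) = (-9 + 1)*(-10) = -8*(-10) = 80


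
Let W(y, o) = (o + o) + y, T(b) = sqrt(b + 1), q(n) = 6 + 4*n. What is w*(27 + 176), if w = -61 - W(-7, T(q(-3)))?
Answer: -10962 - 406*I*sqrt(5) ≈ -10962.0 - 907.84*I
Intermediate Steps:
T(b) = sqrt(1 + b)
W(y, o) = y + 2*o (W(y, o) = 2*o + y = y + 2*o)
w = -54 - 2*I*sqrt(5) (w = -61 - (-7 + 2*sqrt(1 + (6 + 4*(-3)))) = -61 - (-7 + 2*sqrt(1 + (6 - 12))) = -61 - (-7 + 2*sqrt(1 - 6)) = -61 - (-7 + 2*sqrt(-5)) = -61 - (-7 + 2*(I*sqrt(5))) = -61 - (-7 + 2*I*sqrt(5)) = -61 + (7 - 2*I*sqrt(5)) = -54 - 2*I*sqrt(5) ≈ -54.0 - 4.4721*I)
w*(27 + 176) = (-54 - 2*I*sqrt(5))*(27 + 176) = (-54 - 2*I*sqrt(5))*203 = -10962 - 406*I*sqrt(5)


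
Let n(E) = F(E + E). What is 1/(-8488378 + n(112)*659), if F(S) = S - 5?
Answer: -1/8344057 ≈ -1.1985e-7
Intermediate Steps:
F(S) = -5 + S
n(E) = -5 + 2*E (n(E) = -5 + (E + E) = -5 + 2*E)
1/(-8488378 + n(112)*659) = 1/(-8488378 + (-5 + 2*112)*659) = 1/(-8488378 + (-5 + 224)*659) = 1/(-8488378 + 219*659) = 1/(-8488378 + 144321) = 1/(-8344057) = -1/8344057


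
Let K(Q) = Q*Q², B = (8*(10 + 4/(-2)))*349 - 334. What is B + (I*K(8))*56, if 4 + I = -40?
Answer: -1239566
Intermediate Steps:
I = -44 (I = -4 - 40 = -44)
B = 22002 (B = (8*(10 + 4*(-½)))*349 - 334 = (8*(10 - 2))*349 - 334 = (8*8)*349 - 334 = 64*349 - 334 = 22336 - 334 = 22002)
K(Q) = Q³
B + (I*K(8))*56 = 22002 - 44*8³*56 = 22002 - 44*512*56 = 22002 - 22528*56 = 22002 - 1261568 = -1239566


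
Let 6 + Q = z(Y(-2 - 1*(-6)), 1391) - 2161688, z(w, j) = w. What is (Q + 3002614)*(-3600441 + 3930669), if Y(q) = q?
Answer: 277696650672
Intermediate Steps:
Q = -2161690 (Q = -6 + ((-2 - 1*(-6)) - 2161688) = -6 + ((-2 + 6) - 2161688) = -6 + (4 - 2161688) = -6 - 2161684 = -2161690)
(Q + 3002614)*(-3600441 + 3930669) = (-2161690 + 3002614)*(-3600441 + 3930669) = 840924*330228 = 277696650672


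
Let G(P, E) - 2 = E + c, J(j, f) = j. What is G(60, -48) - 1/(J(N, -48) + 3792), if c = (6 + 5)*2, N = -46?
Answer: -89905/3746 ≈ -24.000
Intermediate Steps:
c = 22 (c = 11*2 = 22)
G(P, E) = 24 + E (G(P, E) = 2 + (E + 22) = 2 + (22 + E) = 24 + E)
G(60, -48) - 1/(J(N, -48) + 3792) = (24 - 48) - 1/(-46 + 3792) = -24 - 1/3746 = -89905/3746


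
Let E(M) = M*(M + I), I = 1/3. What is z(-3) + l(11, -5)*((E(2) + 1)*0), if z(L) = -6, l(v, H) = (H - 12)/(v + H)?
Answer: -6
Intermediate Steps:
l(v, H) = (-12 + H)/(H + v)
I = ⅓ ≈ 0.33333
E(M) = M*(⅓ + M) (E(M) = M*(M + ⅓) = M*(⅓ + M))
z(-3) + l(11, -5)*((E(2) + 1)*0) = -6 + ((-12 - 5)/(-5 + 11))*((2*(⅓ + 2) + 1)*0) = -6 + (-17/6)*((2*(7/3) + 1)*0) = -6 + ((⅙)*(-17))*((14/3 + 1)*0) = -6 - 289*0/18 = -6 - 17/6*0 = -6 + 0 = -6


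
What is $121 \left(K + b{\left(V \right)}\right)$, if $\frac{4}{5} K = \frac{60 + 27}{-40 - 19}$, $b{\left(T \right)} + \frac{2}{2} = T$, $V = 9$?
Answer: $\frac{175813}{236} \approx 744.97$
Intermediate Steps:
$b{\left(T \right)} = -1 + T$
$K = - \frac{435}{236}$ ($K = \frac{5 \frac{60 + 27}{-40 - 19}}{4} = \frac{5 \frac{87}{-59}}{4} = \frac{5 \cdot 87 \left(- \frac{1}{59}\right)}{4} = \frac{5}{4} \left(- \frac{87}{59}\right) = - \frac{435}{236} \approx -1.8432$)
$121 \left(K + b{\left(V \right)}\right) = 121 \left(- \frac{435}{236} + \left(-1 + 9\right)\right) = 121 \left(- \frac{435}{236} + 8\right) = 121 \cdot \frac{1453}{236} = \frac{175813}{236}$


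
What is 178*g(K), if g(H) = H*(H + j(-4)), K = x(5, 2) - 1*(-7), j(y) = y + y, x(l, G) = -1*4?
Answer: -2670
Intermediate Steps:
x(l, G) = -4
j(y) = 2*y
K = 3 (K = -4 - 1*(-7) = -4 + 7 = 3)
g(H) = H*(-8 + H) (g(H) = H*(H + 2*(-4)) = H*(H - 8) = H*(-8 + H))
178*g(K) = 178*(3*(-8 + 3)) = 178*(3*(-5)) = 178*(-15) = -2670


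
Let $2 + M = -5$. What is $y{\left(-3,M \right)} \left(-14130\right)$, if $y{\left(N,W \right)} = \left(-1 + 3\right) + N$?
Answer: $14130$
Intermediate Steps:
$M = -7$ ($M = -2 - 5 = -7$)
$y{\left(N,W \right)} = 2 + N$
$y{\left(-3,M \right)} \left(-14130\right) = \left(2 - 3\right) \left(-14130\right) = \left(-1\right) \left(-14130\right) = 14130$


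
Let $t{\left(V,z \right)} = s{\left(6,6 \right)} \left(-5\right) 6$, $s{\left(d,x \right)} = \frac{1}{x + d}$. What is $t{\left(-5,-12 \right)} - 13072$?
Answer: $- \frac{26149}{2} \approx -13075.0$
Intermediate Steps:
$s{\left(d,x \right)} = \frac{1}{d + x}$
$t{\left(V,z \right)} = - \frac{5}{2}$ ($t{\left(V,z \right)} = \frac{1}{6 + 6} \left(-5\right) 6 = \frac{1}{12} \left(-5\right) 6 = \left(- \frac{5}{12}\right) 6 = - \frac{5}{2}$)
$t{\left(-5,-12 \right)} - 13072 = - \frac{5}{2} - 13072 = - \frac{26149}{2}$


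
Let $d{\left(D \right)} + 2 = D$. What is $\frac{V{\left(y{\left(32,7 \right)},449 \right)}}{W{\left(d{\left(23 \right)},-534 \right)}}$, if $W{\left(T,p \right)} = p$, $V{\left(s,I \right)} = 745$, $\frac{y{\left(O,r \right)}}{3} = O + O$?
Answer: $- \frac{745}{534} \approx -1.3951$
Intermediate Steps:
$y{\left(O,r \right)} = 6 O$ ($y{\left(O,r \right)} = 3 \left(O + O\right) = 3 \cdot 2 O = 6 O$)
$d{\left(D \right)} = -2 + D$
$\frac{V{\left(y{\left(32,7 \right)},449 \right)}}{W{\left(d{\left(23 \right)},-534 \right)}} = \frac{745}{-534} = 745 \left(- \frac{1}{534}\right) = - \frac{745}{534}$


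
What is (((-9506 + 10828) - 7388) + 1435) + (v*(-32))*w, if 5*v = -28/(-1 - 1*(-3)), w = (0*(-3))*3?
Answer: -4631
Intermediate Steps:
w = 0 (w = 0*3 = 0)
v = -14/5 (v = (-28/(-1 - 1*(-3)))/5 = (-28/(-1 + 3))/5 = (-28/2)/5 = (-4*7/2)/5 = (⅕)*(-14) = -14/5 ≈ -2.8000)
(((-9506 + 10828) - 7388) + 1435) + (v*(-32))*w = (((-9506 + 10828) - 7388) + 1435) - 14/5*(-32)*0 = ((1322 - 7388) + 1435) + (448/5)*0 = (-6066 + 1435) + 0 = -4631 + 0 = -4631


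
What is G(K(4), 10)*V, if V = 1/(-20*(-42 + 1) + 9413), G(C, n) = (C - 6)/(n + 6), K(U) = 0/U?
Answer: -1/27288 ≈ -3.6646e-5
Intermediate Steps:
K(U) = 0
G(C, n) = (-6 + C)/(6 + n)
V = 1/10233 (V = 1/(-20*(-41) + 9413) = 1/(820 + 9413) = 1/10233 ≈ 9.7723e-5)
G(K(4), 10)*V = ((-6 + 0)/(6 + 10))*(1/10233) = (-6/16)*(1/10233) = ((1/16)*(-6))*(1/10233) = -3/8*1/10233 = -1/27288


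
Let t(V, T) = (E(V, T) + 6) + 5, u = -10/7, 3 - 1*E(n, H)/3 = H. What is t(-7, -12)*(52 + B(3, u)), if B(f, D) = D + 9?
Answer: 3336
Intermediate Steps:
E(n, H) = 9 - 3*H
u = -10/7 (u = -10*⅐ = -10/7 ≈ -1.4286)
B(f, D) = 9 + D
t(V, T) = 20 - 3*T (t(V, T) = ((9 - 3*T) + 6) + 5 = (15 - 3*T) + 5 = 20 - 3*T)
t(-7, -12)*(52 + B(3, u)) = (20 - 3*(-12))*(52 + (9 - 10/7)) = (20 + 36)*(52 + 53/7) = 56*(417/7) = 3336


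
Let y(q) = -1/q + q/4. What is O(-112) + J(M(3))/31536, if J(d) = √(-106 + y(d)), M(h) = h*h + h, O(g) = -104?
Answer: -104 + I*√3711/189216 ≈ -104.0 + 0.00032195*I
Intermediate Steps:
M(h) = h + h² (M(h) = h² + h = h + h²)
y(q) = -1/q + q/4 (y(q) = -1/q + q*(¼) = -1/q + q/4)
J(d) = √(-106 - 1/d + d/4) (J(d) = √(-106 + (-1/d + d/4)) = √(-106 - 1/d + d/4))
O(-112) + J(M(3))/31536 = -104 + (√(-424 + 3*(1 + 3) - 4*1/(3*(1 + 3)))/2)/31536 = -104 + (√(-424 + 3*4 - 4/(3*4))/2)*(1/31536) = -104 + (√(-424 + 12 - 4/12)/2)*(1/31536) = -104 + (√(-424 + 12 - 4*1/12)/2)*(1/31536) = -104 + (√(-424 + 12 - ⅓)/2)*(1/31536) = -104 + (√(-1237/3)/2)*(1/31536) = -104 + ((I*√3711/3)/2)*(1/31536) = -104 + (I*√3711/6)*(1/31536) = -104 + I*√3711/189216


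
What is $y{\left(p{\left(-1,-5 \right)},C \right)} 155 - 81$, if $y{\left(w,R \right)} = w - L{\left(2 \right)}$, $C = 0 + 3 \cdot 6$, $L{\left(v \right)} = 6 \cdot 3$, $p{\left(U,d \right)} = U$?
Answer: $-3026$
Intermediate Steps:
$L{\left(v \right)} = 18$
$C = 18$ ($C = 0 + 18 = 18$)
$y{\left(w,R \right)} = -18 + w$ ($y{\left(w,R \right)} = w - 18 = -18 + w$)
$y{\left(p{\left(-1,-5 \right)},C \right)} 155 - 81 = \left(-18 - 1\right) 155 - 81 = \left(-19\right) 155 - 81 = -2945 - 81 = -3026$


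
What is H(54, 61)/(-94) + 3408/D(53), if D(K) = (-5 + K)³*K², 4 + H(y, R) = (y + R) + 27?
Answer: -446560247/304180992 ≈ -1.4681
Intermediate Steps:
H(y, R) = 23 + R + y (H(y, R) = -4 + ((y + R) + 27) = -4 + ((R + y) + 27) = -4 + (27 + R + y) = 23 + R + y)
D(K) = K²*(-5 + K)³
H(54, 61)/(-94) + 3408/D(53) = (23 + 61 + 54)/(-94) + 3408/((53²*(-5 + 53)³)) = 138*(-1/94) + 3408/((2809*48³)) = -69/47 + 3408/((2809*110592)) = -69/47 + 3408/310652928 = -69/47 + 3408*(1/310652928) = -69/47 + 71/6471936 = -446560247/304180992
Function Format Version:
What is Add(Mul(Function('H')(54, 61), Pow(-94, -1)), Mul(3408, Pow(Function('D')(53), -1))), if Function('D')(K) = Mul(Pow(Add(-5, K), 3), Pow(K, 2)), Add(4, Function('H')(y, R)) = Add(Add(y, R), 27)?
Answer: Rational(-446560247, 304180992) ≈ -1.4681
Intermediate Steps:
Function('H')(y, R) = Add(23, R, y) (Function('H')(y, R) = Add(-4, Add(Add(y, R), 27)) = Add(-4, Add(Add(R, y), 27)) = Add(-4, Add(27, R, y)) = Add(23, R, y))
Function('D')(K) = Mul(Pow(K, 2), Pow(Add(-5, K), 3))
Add(Mul(Function('H')(54, 61), Pow(-94, -1)), Mul(3408, Pow(Function('D')(53), -1))) = Add(Mul(Add(23, 61, 54), Pow(-94, -1)), Mul(3408, Pow(Mul(Pow(53, 2), Pow(Add(-5, 53), 3)), -1))) = Add(Mul(138, Rational(-1, 94)), Mul(3408, Pow(Mul(2809, Pow(48, 3)), -1))) = Add(Rational(-69, 47), Mul(3408, Pow(Mul(2809, 110592), -1))) = Add(Rational(-69, 47), Mul(3408, Pow(310652928, -1))) = Add(Rational(-69, 47), Mul(3408, Rational(1, 310652928))) = Add(Rational(-69, 47), Rational(71, 6471936)) = Rational(-446560247, 304180992)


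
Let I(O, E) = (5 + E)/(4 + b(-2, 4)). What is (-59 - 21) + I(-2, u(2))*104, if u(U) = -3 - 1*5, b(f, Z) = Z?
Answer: -119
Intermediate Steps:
u(U) = -8 (u(U) = -3 - 5 = -8)
I(O, E) = 5/8 + E/8 (I(O, E) = (5 + E)/(4 + 4) = (5 + E)/8 = (5 + E)*(⅛) = 5/8 + E/8)
(-59 - 21) + I(-2, u(2))*104 = (-59 - 21) + (5/8 + (⅛)*(-8))*104 = -80 + (5/8 - 1)*104 = -80 - 3/8*104 = -80 - 39 = -119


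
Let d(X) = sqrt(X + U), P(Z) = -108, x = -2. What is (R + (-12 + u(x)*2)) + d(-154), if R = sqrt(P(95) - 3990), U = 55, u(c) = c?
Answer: -16 + I*sqrt(4098) + 3*I*sqrt(11) ≈ -16.0 + 73.965*I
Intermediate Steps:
d(X) = sqrt(55 + X) (d(X) = sqrt(X + 55) = sqrt(55 + X))
R = I*sqrt(4098) (R = sqrt(-108 - 3990) = sqrt(-4098) = I*sqrt(4098) ≈ 64.016*I)
(R + (-12 + u(x)*2)) + d(-154) = (I*sqrt(4098) + (-12 - 2*2)) + sqrt(55 - 154) = (I*sqrt(4098) + (-12 - 4)) + sqrt(-99) = (I*sqrt(4098) - 16) + 3*I*sqrt(11) = (-16 + I*sqrt(4098)) + 3*I*sqrt(11) = -16 + I*sqrt(4098) + 3*I*sqrt(11)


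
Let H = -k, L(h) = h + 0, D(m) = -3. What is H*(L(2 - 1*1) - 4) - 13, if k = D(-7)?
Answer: -22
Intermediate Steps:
k = -3
L(h) = h
H = 3 (H = -1*(-3) = 3)
H*(L(2 - 1*1) - 4) - 13 = 3*((2 - 1*1) - 4) - 13 = 3*((2 - 1) - 4) - 13 = 3*(1 - 4) - 13 = 3*(-3) - 13 = -9 - 13 = -22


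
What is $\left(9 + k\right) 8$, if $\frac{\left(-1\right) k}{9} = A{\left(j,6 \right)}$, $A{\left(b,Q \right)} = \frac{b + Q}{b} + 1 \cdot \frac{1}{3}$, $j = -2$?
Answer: $192$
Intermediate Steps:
$A{\left(b,Q \right)} = \frac{1}{3} + \frac{Q + b}{b}$ ($A{\left(b,Q \right)} = \frac{Q + b}{b} + 1 \cdot \frac{1}{3} = \frac{Q + b}{b} + \frac{1}{3} = \frac{1}{3} + \frac{Q + b}{b}$)
$k = 15$ ($k = - 9 \left(\frac{4}{3} + \frac{6}{-2}\right) = - 9 \left(\frac{4}{3} + 6 \left(- \frac{1}{2}\right)\right) = - 9 \left(\frac{4}{3} - 3\right) = \left(-9\right) \left(- \frac{5}{3}\right) = 15$)
$\left(9 + k\right) 8 = \left(9 + 15\right) 8 = 24 \cdot 8 = 192$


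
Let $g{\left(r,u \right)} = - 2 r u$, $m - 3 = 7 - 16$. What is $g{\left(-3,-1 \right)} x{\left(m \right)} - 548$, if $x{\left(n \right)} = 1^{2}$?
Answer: $-554$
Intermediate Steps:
$m = -6$ ($m = 3 + \left(7 - 16\right) = 3 - 9 = -6$)
$g{\left(r,u \right)} = - 2 r u$
$x{\left(n \right)} = 1$
$g{\left(-3,-1 \right)} x{\left(m \right)} - 548 = \left(-2\right) \left(-3\right) \left(-1\right) 1 - 548 = \left(-6\right) 1 - 548 = -6 - 548 = -554$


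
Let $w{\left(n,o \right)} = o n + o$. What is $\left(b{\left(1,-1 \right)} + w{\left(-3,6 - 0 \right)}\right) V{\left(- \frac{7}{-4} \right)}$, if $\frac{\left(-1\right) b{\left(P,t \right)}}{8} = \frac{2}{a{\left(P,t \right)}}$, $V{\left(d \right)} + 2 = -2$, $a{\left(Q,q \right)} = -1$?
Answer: $-16$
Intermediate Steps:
$V{\left(d \right)} = -4$ ($V{\left(d \right)} = -2 - 2 = -4$)
$w{\left(n,o \right)} = o + n o$ ($w{\left(n,o \right)} = n o + o = o + n o$)
$b{\left(P,t \right)} = 16$ ($b{\left(P,t \right)} = - 8 \frac{2}{-1} = - 8 \cdot 2 \left(-1\right) = \left(-8\right) \left(-2\right) = 16$)
$\left(b{\left(1,-1 \right)} + w{\left(-3,6 - 0 \right)}\right) V{\left(- \frac{7}{-4} \right)} = \left(16 + \left(6 - 0\right) \left(1 - 3\right)\right) \left(-4\right) = \left(16 + \left(6 + 0\right) \left(-2\right)\right) \left(-4\right) = \left(16 + 6 \left(-2\right)\right) \left(-4\right) = \left(16 - 12\right) \left(-4\right) = 4 \left(-4\right) = -16$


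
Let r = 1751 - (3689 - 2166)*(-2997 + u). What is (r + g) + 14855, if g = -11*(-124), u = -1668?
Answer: 7122765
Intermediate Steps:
g = 1364
r = 7106546 (r = 1751 - (3689 - 2166)*(-2997 - 1668) = 1751 - 1523*(-4665) = 1751 - 1*(-7104795) = 1751 + 7104795 = 7106546)
(r + g) + 14855 = (7106546 + 1364) + 14855 = 7107910 + 14855 = 7122765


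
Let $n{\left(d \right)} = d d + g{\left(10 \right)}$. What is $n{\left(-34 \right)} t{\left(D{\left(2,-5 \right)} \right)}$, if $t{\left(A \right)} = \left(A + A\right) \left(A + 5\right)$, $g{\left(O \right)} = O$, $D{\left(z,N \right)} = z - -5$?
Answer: $195888$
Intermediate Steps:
$D{\left(z,N \right)} = 5 + z$ ($D{\left(z,N \right)} = z + 5 = 5 + z$)
$t{\left(A \right)} = 2 A \left(5 + A\right)$
$n{\left(d \right)} = 10 + d^{2}$ ($n{\left(d \right)} = d d + 10 = d^{2} + 10 = 10 + d^{2}$)
$n{\left(-34 \right)} t{\left(D{\left(2,-5 \right)} \right)} = \left(10 + \left(-34\right)^{2}\right) 2 \left(5 + 2\right) \left(5 + \left(5 + 2\right)\right) = \left(10 + 1156\right) 2 \cdot 7 \left(5 + 7\right) = 1166 \cdot 2 \cdot 7 \cdot 12 = 1166 \cdot 168 = 195888$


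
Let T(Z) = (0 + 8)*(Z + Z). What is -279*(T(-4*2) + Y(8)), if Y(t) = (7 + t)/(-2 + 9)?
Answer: 245799/7 ≈ 35114.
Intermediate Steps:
T(Z) = 16*Z (T(Z) = 8*(2*Z) = 16*Z)
Y(t) = 1 + t/7 (Y(t) = (7 + t)/7 = (7 + t)*(⅐) = 1 + t/7)
-279*(T(-4*2) + Y(8)) = -279*(16*(-4*2) + (1 + (⅐)*8)) = -279*(16*(-8) + (1 + 8/7)) = -279*(-128 + 15/7) = -279*(-881/7) = 245799/7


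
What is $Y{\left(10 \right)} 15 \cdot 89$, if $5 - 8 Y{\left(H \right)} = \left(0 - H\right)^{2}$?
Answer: $- \frac{126825}{8} \approx -15853.0$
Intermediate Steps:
$Y{\left(H \right)} = \frac{5}{8} - \frac{H^{2}}{8}$ ($Y{\left(H \right)} = \frac{5}{8} - \frac{\left(0 - H\right)^{2}}{8} = \frac{5}{8} - \frac{\left(- H\right)^{2}}{8} = \frac{5}{8} - \frac{H^{2}}{8}$)
$Y{\left(10 \right)} 15 \cdot 89 = \left(\frac{5}{8} - \frac{10^{2}}{8}\right) 15 \cdot 89 = \left(\frac{5}{8} - \frac{25}{2}\right) 15 \cdot 89 = \left(- \frac{95}{8}\right) 15 \cdot 89 = \left(- \frac{1425}{8}\right) 89 = - \frac{126825}{8}$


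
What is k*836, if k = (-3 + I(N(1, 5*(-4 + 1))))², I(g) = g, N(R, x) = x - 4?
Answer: 404624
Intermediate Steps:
N(R, x) = -4 + x
k = 484 (k = (-3 + (-4 + 5*(-4 + 1)))² = (-3 + (-4 + 5*(-3)))² = (-3 + (-4 - 15))² = (-3 - 19)² = (-22)² = 484)
k*836 = 484*836 = 404624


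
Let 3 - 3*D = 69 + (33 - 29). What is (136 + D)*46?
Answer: 15548/3 ≈ 5182.7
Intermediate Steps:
D = -70/3 (D = 1 - (69 + (33 - 29))/3 = 1 - (69 + 4)/3 = 1 - 1/3*73 = 1 - 73/3 = -70/3 ≈ -23.333)
(136 + D)*46 = (136 - 70/3)*46 = (338/3)*46 = 15548/3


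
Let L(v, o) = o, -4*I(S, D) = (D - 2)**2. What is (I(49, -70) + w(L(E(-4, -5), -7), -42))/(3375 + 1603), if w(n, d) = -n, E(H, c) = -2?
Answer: -1289/4978 ≈ -0.25894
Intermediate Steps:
I(S, D) = -(-2 + D)**2/4 (I(S, D) = -(D - 2)**2/4 = -(-2 + D)**2/4)
(I(49, -70) + w(L(E(-4, -5), -7), -42))/(3375 + 1603) = (-(-2 - 70)**2/4 - 1*(-7))/(3375 + 1603) = (-1/4*(-72)**2 + 7)/4978 = (-1/4*5184 + 7)*(1/4978) = (-1296 + 7)*(1/4978) = -1289*1/4978 = -1289/4978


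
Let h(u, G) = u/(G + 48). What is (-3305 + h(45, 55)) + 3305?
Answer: 45/103 ≈ 0.43689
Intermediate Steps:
h(u, G) = u/(48 + G)
(-3305 + h(45, 55)) + 3305 = (-3305 + 45/(48 + 55)) + 3305 = (-3305 + 45/103) + 3305 = -340370/103 + 3305 = 45/103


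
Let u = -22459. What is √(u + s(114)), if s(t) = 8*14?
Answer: 3*I*√2483 ≈ 149.49*I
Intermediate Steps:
s(t) = 112
√(u + s(114)) = √(-22459 + 112) = √(-22347) = 3*I*√2483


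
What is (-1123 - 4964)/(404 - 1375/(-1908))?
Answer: -11613996/772207 ≈ -15.040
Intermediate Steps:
(-1123 - 4964)/(404 - 1375/(-1908)) = -6087/(404 - 1375*(-1/1908)) = -6087/(404 + 1375/1908) = -6087/772207/1908 = -6087*1908/772207 = -11613996/772207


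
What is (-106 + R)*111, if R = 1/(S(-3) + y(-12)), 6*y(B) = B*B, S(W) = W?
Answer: -82325/7 ≈ -11761.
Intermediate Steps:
y(B) = B²/6 (y(B) = (B*B)/6 = B²/6)
R = 1/21 (R = 1/(-3 + (⅙)*(-12)²) = 1/(-3 + (⅙)*144) = 1/(-3 + 24) = 1/21 ≈ 0.047619)
(-106 + R)*111 = (-106 + 1/21)*111 = -2225/21*111 = -82325/7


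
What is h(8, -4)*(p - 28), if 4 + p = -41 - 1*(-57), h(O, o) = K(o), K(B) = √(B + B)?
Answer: -32*I*√2 ≈ -45.255*I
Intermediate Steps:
K(B) = √2*√B (K(B) = √(2*B) = √2*√B)
h(O, o) = √2*√o
p = 12 (p = -4 + (-41 - 1*(-57)) = -4 + (-41 + 57) = -4 + 16 = 12)
h(8, -4)*(p - 28) = (√2*√(-4))*(12 - 28) = (√2*(2*I))*(-16) = (2*I*√2)*(-16) = -32*I*√2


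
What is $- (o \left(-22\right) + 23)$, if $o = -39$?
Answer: $-881$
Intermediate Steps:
$- (o \left(-22\right) + 23) = - (\left(-39\right) \left(-22\right) + 23) = - (858 + 23) = \left(-1\right) 881 = -881$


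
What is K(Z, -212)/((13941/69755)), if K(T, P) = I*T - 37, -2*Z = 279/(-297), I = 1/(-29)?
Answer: -4942071995/26683074 ≈ -185.21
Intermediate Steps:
I = -1/29 ≈ -0.034483
Z = 31/66 (Z = -279/(2*(-297)) = -279*(-1)/(2*297) = -½*(-31/33) = 31/66 ≈ 0.46970)
K(T, P) = -37 - T/29 (K(T, P) = -T/29 - 37 = -37 - T/29)
K(Z, -212)/((13941/69755)) = (-37 - 1/29*31/66)/((13941/69755)) = (-37 - 31/1914)/((13941*(1/69755))) = -70849/(1914*13941/69755) = -70849/1914*69755/13941 = -4942071995/26683074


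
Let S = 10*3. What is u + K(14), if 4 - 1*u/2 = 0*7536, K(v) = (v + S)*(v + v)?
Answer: 1240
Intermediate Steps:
S = 30
K(v) = 2*v*(30 + v) (K(v) = (v + 30)*(v + v) = (30 + v)*(2*v) = 2*v*(30 + v))
u = 8 (u = 8 - 0*7536 = 8 - 2*0 = 8 + 0 = 8)
u + K(14) = 8 + 2*14*(30 + 14) = 8 + 2*14*44 = 8 + 1232 = 1240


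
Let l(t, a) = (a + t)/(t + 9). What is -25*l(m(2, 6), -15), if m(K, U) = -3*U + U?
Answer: -225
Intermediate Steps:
m(K, U) = -2*U
l(t, a) = (a + t)/(9 + t)
-25*l(m(2, 6), -15) = -25*(-15 - 2*6)/(9 - 2*6) = -25*(-15 - 12)/(9 - 12) = -25*(-27)/(-3) = -(-25)*(-27)/3 = -25*9 = -225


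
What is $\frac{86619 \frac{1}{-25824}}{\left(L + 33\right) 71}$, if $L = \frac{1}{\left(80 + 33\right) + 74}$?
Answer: $- \frac{5399251}{3772128896} \approx -0.0014314$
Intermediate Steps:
$L = \frac{1}{187}$ ($L = \frac{1}{113 + 74} = \frac{1}{187} \approx 0.0053476$)
$\frac{86619 \frac{1}{-25824}}{\left(L + 33\right) 71} = \frac{86619 \frac{1}{-25824}}{\left(\frac{1}{187} + 33\right) 71} = \frac{86619 \left(- \frac{1}{25824}\right)}{\frac{6172}{187} \cdot 71} = - \frac{28873}{8608 \cdot \frac{438212}{187}} = \left(- \frac{28873}{8608}\right) \frac{187}{438212} = - \frac{5399251}{3772128896}$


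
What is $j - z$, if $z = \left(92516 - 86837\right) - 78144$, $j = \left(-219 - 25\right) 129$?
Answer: $40989$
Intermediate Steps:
$j = -31476$ ($j = \left(-244\right) 129 = -31476$)
$z = -72465$ ($z = 5679 - 78144 = -72465$)
$j - z = -31476 - -72465 = -31476 + 72465 = 40989$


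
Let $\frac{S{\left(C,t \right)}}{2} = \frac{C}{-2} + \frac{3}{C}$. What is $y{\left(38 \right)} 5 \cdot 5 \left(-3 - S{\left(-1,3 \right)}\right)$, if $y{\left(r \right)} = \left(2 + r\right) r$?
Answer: $76000$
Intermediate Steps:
$S{\left(C,t \right)} = - C + \frac{6}{C}$ ($S{\left(C,t \right)} = 2 \left(\frac{C}{-2} + \frac{3}{C}\right) = 2 \left(C \left(- \frac{1}{2}\right) + \frac{3}{C}\right) = 2 \left(- \frac{C}{2} + \frac{3}{C}\right) = 2 \left(\frac{3}{C} - \frac{C}{2}\right) = - C + \frac{6}{C}$)
$y{\left(r \right)} = r \left(2 + r\right)$
$y{\left(38 \right)} 5 \cdot 5 \left(-3 - S{\left(-1,3 \right)}\right) = 38 \left(2 + 38\right) 5 \cdot 5 \left(-3 - \left(\left(-1\right) \left(-1\right) + \frac{6}{-1}\right)\right) = 38 \cdot 40 \cdot 25 \left(-3 - \left(1 + 6 \left(-1\right)\right)\right) = 1520 \cdot 25 \left(-3 - \left(1 - 6\right)\right) = 1520 \cdot 25 \left(-3 - -5\right) = 1520 \cdot 25 \left(-3 + 5\right) = 1520 \cdot 25 \cdot 2 = 1520 \cdot 50 = 76000$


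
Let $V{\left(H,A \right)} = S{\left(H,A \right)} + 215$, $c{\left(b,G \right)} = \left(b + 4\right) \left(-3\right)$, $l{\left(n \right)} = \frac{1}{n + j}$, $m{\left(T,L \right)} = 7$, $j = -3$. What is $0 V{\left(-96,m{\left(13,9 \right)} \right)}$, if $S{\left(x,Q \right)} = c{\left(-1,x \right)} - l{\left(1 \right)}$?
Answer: $0$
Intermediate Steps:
$l{\left(n \right)} = \frac{1}{-3 + n}$ ($l{\left(n \right)} = \frac{1}{n - 3} = \frac{1}{-3 + n}$)
$c{\left(b,G \right)} = -12 - 3 b$ ($c{\left(b,G \right)} = \left(4 + b\right) \left(-3\right) = -12 - 3 b$)
$S{\left(x,Q \right)} = - \frac{17}{2}$ ($S{\left(x,Q \right)} = \left(-12 - -3\right) - \frac{1}{-3 + 1} = \left(-12 + 3\right) - \frac{1}{-2} = -9 - - \frac{1}{2} = -9 + \frac{1}{2} = - \frac{17}{2}$)
$V{\left(H,A \right)} = \frac{413}{2}$ ($V{\left(H,A \right)} = - \frac{17}{2} + 215 = \frac{413}{2}$)
$0 V{\left(-96,m{\left(13,9 \right)} \right)} = 0 \cdot \frac{413}{2} = 0$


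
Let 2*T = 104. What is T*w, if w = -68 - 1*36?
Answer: -5408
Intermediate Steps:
w = -104 (w = -68 - 36 = -104)
T = 52 (T = (1/2)*104 = 52)
T*w = 52*(-104) = -5408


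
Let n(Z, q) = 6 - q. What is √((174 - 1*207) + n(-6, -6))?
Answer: I*√21 ≈ 4.5826*I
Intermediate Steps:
√((174 - 1*207) + n(-6, -6)) = √((174 - 1*207) + (6 - 1*(-6))) = √((174 - 207) + (6 + 6)) = √(-33 + 12) = √(-21) = I*√21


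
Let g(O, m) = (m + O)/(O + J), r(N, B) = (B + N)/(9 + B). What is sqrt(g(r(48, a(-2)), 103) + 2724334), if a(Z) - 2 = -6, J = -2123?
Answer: sqrt(316788275705)/341 ≈ 1650.6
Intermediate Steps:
a(Z) = -4 (a(Z) = 2 - 6 = -4)
r(N, B) = (B + N)/(9 + B)
g(O, m) = (O + m)/(-2123 + O) (g(O, m) = (m + O)/(O - 2123) = (O + m)/(-2123 + O))
sqrt(g(r(48, a(-2)), 103) + 2724334) = sqrt(((-4 + 48)/(9 - 4) + 103)/(-2123 + (-4 + 48)/(9 - 4)) + 2724334) = sqrt((44/5 + 103)/(-2123 + 44/5) + 2724334) = sqrt((559/5)/(-10571/5) + 2724334) = sqrt(-5/10571*559/5 + 2724334) = sqrt(-559/10571 + 2724334) = sqrt(28798934155/10571) = sqrt(316788275705)/341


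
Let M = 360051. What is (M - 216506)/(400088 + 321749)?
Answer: 143545/721837 ≈ 0.19886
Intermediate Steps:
(M - 216506)/(400088 + 321749) = (360051 - 216506)/(400088 + 321749) = 143545/721837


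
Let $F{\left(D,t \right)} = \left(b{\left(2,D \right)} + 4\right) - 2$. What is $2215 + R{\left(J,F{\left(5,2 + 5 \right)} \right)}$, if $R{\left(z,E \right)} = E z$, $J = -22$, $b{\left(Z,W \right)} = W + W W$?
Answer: $1511$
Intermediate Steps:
$b{\left(Z,W \right)} = W + W^{2}$
$F{\left(D,t \right)} = 2 + D \left(1 + D\right)$ ($F{\left(D,t \right)} = \left(D \left(1 + D\right) + 4\right) - 2 = \left(4 + D \left(1 + D\right)\right) - 2 = 2 + D \left(1 + D\right)$)
$2215 + R{\left(J,F{\left(5,2 + 5 \right)} \right)} = 2215 + \left(2 + 5 \left(1 + 5\right)\right) \left(-22\right) = 2215 + \left(2 + 5 \cdot 6\right) \left(-22\right) = 2215 + \left(2 + 30\right) \left(-22\right) = 2215 + 32 \left(-22\right) = 2215 - 704 = 1511$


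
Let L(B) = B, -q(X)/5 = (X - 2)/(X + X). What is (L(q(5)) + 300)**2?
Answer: 356409/4 ≈ 89102.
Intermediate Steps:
q(X) = -5*(-2 + X)/(2*X) (q(X) = -5*(X - 2)/(X + X) = -5*(-2 + X)/(2*X))
(L(q(5)) + 300)**2 = ((-5/2 + 5/5) + 300)**2 = ((-5/2 + 5*(1/5)) + 300)**2 = ((-5/2 + 1) + 300)**2 = (-3/2 + 300)**2 = (597/2)**2 = 356409/4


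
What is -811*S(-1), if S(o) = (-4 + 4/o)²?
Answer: -51904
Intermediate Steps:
-811*S(-1) = -12976*(-1 - 1)²/(-1)² = -12976*(-2)² = -12976*4 = -811*64 = -51904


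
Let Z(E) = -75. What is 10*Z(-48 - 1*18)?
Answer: -750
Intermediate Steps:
10*Z(-48 - 1*18) = 10*(-75) = -750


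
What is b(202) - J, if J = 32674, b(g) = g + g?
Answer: -32270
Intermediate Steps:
b(g) = 2*g
b(202) - J = 2*202 - 1*32674 = 404 - 32674 = -32270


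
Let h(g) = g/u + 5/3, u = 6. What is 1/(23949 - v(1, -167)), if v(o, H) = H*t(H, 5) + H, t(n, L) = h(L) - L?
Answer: 2/47397 ≈ 4.2197e-5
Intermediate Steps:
h(g) = 5/3 + g/6 (h(g) = g/6 + 5/3 = 5/3 + g/6)
t(n, L) = 5/3 - 5*L/6 (t(n, L) = (5/3 + L/6) - L = 5/3 - 5*L/6)
v(o, H) = -3*H/2 (v(o, H) = H*(5/3 - ⅚*5) + H = H*(5/3 - 25/6) + H = H*(-5/2) + H = -5*H/2 + H = -3*H/2)
1/(23949 - v(1, -167)) = 1/(23949 - (-3)*(-167)/2) = 1/(23949 - 1*501/2) = 1/(23949 - 501/2) = 1/(47397/2) = 2/47397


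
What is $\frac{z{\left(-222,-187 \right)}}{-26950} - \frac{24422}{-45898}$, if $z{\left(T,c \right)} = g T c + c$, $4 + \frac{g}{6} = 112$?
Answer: $- \frac{11218533153}{11245010} \approx -997.65$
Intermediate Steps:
$g = 648$ ($g = -24 + 6 \cdot 112 = -24 + 672 = 648$)
$z{\left(T,c \right)} = c + 648 T c$ ($z{\left(T,c \right)} = 648 T c + c = c + 648 T c$)
$\frac{z{\left(-222,-187 \right)}}{-26950} - \frac{24422}{-45898} = \frac{\left(-187\right) \left(1 + 648 \left(-222\right)\right)}{-26950} - \frac{24422}{-45898} = - 187 \left(1 - 143856\right) \left(- \frac{1}{26950}\right) - - \frac{12211}{22949} = \left(-187\right) \left(-143855\right) \left(- \frac{1}{26950}\right) + \frac{12211}{22949} = 26900885 \left(- \frac{1}{26950}\right) + \frac{12211}{22949} = - \frac{489107}{490} + \frac{12211}{22949} = - \frac{11218533153}{11245010}$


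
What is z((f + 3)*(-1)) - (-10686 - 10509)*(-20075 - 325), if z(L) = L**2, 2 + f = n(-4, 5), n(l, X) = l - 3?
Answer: -432377964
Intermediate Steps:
n(l, X) = -3 + l
f = -9 (f = -2 + (-3 - 4) = -2 - 7 = -9)
z((f + 3)*(-1)) - (-10686 - 10509)*(-20075 - 325) = ((-9 + 3)*(-1))**2 - (-10686 - 10509)*(-20075 - 325) = (-6*(-1))**2 - (-21195)*(-20400) = 6**2 - 1*432378000 = 36 - 432378000 = -432377964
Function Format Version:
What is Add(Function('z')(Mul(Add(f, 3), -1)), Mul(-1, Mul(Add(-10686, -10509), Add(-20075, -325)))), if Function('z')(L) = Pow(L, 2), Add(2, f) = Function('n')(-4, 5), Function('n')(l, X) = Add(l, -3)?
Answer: -432377964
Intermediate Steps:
Function('n')(l, X) = Add(-3, l)
f = -9 (f = Add(-2, Add(-3, -4)) = Add(-2, -7) = -9)
Add(Function('z')(Mul(Add(f, 3), -1)), Mul(-1, Mul(Add(-10686, -10509), Add(-20075, -325)))) = Add(Pow(Mul(Add(-9, 3), -1), 2), Mul(-1, Mul(Add(-10686, -10509), Add(-20075, -325)))) = Add(Pow(Mul(-6, -1), 2), Mul(-1, Mul(-21195, -20400))) = Add(Pow(6, 2), Mul(-1, 432378000)) = Add(36, -432378000) = -432377964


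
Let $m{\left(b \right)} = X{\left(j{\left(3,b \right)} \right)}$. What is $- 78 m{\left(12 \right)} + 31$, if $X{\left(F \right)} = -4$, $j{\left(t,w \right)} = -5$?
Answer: $343$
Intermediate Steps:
$m{\left(b \right)} = -4$
$- 78 m{\left(12 \right)} + 31 = \left(-78\right) \left(-4\right) + 31 = 312 + 31 = 343$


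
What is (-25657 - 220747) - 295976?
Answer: -542380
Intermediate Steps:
(-25657 - 220747) - 295976 = -246404 - 295976 = -542380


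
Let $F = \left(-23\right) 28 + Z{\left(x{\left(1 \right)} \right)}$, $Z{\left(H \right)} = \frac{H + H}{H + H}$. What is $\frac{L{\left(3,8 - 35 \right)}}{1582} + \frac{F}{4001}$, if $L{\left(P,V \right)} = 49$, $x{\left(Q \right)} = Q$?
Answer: $- \frac{117311}{904226} \approx -0.12974$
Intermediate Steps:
$Z{\left(H \right)} = 1$ ($Z{\left(H \right)} = \frac{2 H}{2 H} = 2 H \frac{1}{2 H} = 1$)
$F = -643$ ($F = \left(-23\right) 28 + 1 = -644 + 1 = -643$)
$\frac{L{\left(3,8 - 35 \right)}}{1582} + \frac{F}{4001} = \frac{49}{1582} - \frac{643}{4001} = 49 \cdot \frac{1}{1582} - \frac{643}{4001} = \frac{7}{226} - \frac{643}{4001} = - \frac{117311}{904226}$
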